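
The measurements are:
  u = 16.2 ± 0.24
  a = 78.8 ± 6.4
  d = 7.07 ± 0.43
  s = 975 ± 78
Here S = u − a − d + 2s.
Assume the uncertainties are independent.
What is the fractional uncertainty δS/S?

Sums and differences: (δS)² = Σ (cᵢ δxᵢ)².
  (δu)² = 0.0576;  (δa)² = 41.0;  (δd)² = 0.185;  (2·δs)² = 24300
δS = √(24400) = 156
S = 1880, so δS/S = 156/1880 = 0.0830.

0.0830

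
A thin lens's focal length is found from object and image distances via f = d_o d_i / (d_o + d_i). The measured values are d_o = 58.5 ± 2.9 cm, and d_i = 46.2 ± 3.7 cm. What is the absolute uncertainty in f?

1.29 cm

∂f/∂d_o = (d_i/(d_o+d_i))² = 0.195;  ∂f/∂d_i = (d_o/(d_o+d_i))² = 0.312
δf = √((∂f/∂d_o · δd_o)² + (∂f/∂d_i · δd_i)²) = √(0.319 + 1.33) = 1.29 cm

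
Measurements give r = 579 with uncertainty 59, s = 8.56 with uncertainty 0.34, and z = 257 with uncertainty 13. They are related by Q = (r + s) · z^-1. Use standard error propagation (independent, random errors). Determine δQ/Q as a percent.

11.2%

Let u = r + s = 588. δu = √(δr² + δs²) = √(3480 + 0.116) = 59.0, so δu/u = 0.100.
Q is then a monomial in u, z:
δQ/Q = √((δu/u)² + (-1·δz/z)²) = √(0.0101 + 0.00256) = 0.112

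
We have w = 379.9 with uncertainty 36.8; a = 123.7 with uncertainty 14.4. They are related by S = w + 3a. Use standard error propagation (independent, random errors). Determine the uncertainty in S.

56.7

Absolute uncertainties add in quadrature for a linear combination:
  (δw)² = 1350;  (3·δa)² = 1870
δS = √(3220) = 56.7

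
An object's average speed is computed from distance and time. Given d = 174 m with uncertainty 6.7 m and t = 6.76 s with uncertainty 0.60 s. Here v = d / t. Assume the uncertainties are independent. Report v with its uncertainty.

Relative error in a monomial: (δv/v)² = Σ (nᵢ · δxᵢ/xᵢ)².
  (1·δd/d)² = (1×0.0385)² = 0.00148;  (-1·δt/t)² = (-1×0.0888)² = 0.00788
δv/v = √(0.00936) = 0.0968
v = 25.7 m/s, so δv = 0.0968 × 25.7 = 2.49 m/s.

25.7 ± 2.49 m/s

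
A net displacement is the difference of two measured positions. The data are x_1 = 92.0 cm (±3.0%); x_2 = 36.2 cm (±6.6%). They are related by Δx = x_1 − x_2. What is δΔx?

3.65 cm

For a sum/difference, combine absolute errors in quadrature:
  (δx_1)² = 7.62;  (δx_2)² = 5.71
δΔx = √(13.3) = 3.65 cm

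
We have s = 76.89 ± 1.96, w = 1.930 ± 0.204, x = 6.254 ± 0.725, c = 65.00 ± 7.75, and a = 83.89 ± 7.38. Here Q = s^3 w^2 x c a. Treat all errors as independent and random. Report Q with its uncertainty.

Products/powers → add relative errors in quadrature, weighted by exponent:
  (3·δs/s)² = (3×0.0255)² = 0.00585;  (2·δw/w)² = (2×0.106)² = 0.0447;  (1·δx/x)² = (1×0.116)² = 0.0134;  (1·δc/c)² = (1×0.119)² = 0.0142;  (1·δa/a)² = (1×0.0880)² = 0.00774
δQ/Q = √(0.0859) = 0.293
Q = 5.774e+10, so δQ = 0.293 × 5.774e+10 = 1.69e+10.

(5.774 ± 1.69) × 10^10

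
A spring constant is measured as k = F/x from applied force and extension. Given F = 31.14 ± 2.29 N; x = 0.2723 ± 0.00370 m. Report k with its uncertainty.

Each factor contributes (exponent × relative error)² to (δk/k)²:
  (1·δF/F)² = (1×0.0735)² = 0.00541;  (-1·δx/x)² = (-1×0.0136)² = 0.000185
δk/k = √(0.00559) = 0.0748
k = 114.4 N/m, so δk = 0.0748 × 114.4 = 8.55 N/m.

114.4 ± 8.55 N/m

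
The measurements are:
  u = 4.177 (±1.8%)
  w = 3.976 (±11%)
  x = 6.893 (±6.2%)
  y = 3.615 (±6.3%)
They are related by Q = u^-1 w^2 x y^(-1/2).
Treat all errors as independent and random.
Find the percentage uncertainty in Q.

23.1%

Each factor contributes (exponent × relative error)² to (δQ/Q)²:
  (-1·δu/u)² = (-1×0.0180)² = 0.000324;  (2·δw/w)² = (2×0.110)² = 0.0484;  (1·δx/x)² = (1×0.0620)² = 0.00384;  (−½·δy/y)² = (-0.5×0.0630)² = 0.000992
δQ/Q = √(0.0536) = 0.231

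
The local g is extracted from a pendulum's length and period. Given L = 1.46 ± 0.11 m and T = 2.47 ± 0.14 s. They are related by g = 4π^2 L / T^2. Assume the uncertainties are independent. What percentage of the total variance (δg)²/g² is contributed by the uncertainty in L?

(δg/g)² = (1·δL/L)² + (-2·δT/T)²
  L term: (1×0.0753)² = 0.00568
  T term: (-2×0.0567)² = 0.0129
Total = 0.0185. Share from L = 0.00568/0.0185 = 0.306.

30.6%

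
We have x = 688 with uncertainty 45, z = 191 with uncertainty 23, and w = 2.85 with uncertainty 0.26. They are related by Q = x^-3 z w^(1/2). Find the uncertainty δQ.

Relative error in a monomial: (δQ/Q)² = Σ (nᵢ · δxᵢ/xᵢ)².
  (-3·δx/x)² = (-3×0.0654)² = 0.0385;  (1·δz/z)² = (1×0.120)² = 0.0145;  (½·δw/w)² = (0.5×0.0912)² = 0.00208
δQ/Q = √(0.0551) = 0.235
Q = 9.9e-07, so δQ = 0.235 × 9.9e-07 = 2.32e-07.

2.32e-07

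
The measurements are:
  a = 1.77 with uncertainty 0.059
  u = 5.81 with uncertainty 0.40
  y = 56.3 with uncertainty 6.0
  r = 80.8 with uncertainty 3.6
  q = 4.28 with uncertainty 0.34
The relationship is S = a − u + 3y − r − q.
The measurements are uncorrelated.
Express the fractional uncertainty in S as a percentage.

23.0%

For a sum/difference, combine absolute errors in quadrature:
  (δa)² = 0.00348;  (δu)² = 0.160;  (3·δy)² = 324;  (δr)² = 13.0;  (δq)² = 0.116
δS = √(337) = 18.4
S = 79.8, so δS/S = 18.4/79.8 = 0.230.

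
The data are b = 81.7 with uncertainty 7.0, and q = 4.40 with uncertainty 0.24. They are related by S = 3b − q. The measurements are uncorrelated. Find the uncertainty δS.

Sums and differences: (δS)² = Σ (cᵢ δxᵢ)².
  (3·δb)² = 441;  (δq)² = 0.0576
δS = √(441) = 21.0

21.0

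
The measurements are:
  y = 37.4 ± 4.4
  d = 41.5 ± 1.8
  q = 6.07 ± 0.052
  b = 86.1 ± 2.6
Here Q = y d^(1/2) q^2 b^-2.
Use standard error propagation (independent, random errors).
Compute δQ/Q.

Since Q is a product/quotient, work with relative uncertainties:
  (1·δy/y)² = (1×0.118)² = 0.0138;  (½·δd/d)² = (0.5×0.0434)² = 0.000470;  (2·δq/q)² = (2×0.00857)² = 0.000294;  (-2·δb/b)² = (-2×0.0302)² = 0.00365
δQ/Q = √(0.0183) = 0.135

0.135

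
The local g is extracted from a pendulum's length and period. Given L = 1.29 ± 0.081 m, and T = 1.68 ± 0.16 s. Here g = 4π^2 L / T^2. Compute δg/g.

0.201

For a monomial g ∝ L, T^-2, fractional errors add in quadrature:
  (1·δL/L)² = (1×0.0628)² = 0.00394;  (-2·δT/T)² = (-2×0.0952)² = 0.0363
δg/g = √(0.0402) = 0.201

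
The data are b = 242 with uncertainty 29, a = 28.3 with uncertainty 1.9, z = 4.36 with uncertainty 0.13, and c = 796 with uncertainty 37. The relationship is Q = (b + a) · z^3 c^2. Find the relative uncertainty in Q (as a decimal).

0.168

Let u = b + a = 270. δu = √(δb² + δa²) = √(841 + 3.61) = 29.1, so δu/u = 0.108.
Q is then a monomial in u, z, c:
δQ/Q = √((δu/u)² + (3·δz/z)² + (2·δc/c)²) = √(0.0116 + 0.00800 + 0.00864) = 0.168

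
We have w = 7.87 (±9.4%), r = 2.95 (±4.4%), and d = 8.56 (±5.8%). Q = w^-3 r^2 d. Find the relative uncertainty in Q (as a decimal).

Q is a product of powers, so relative uncertainties combine in quadrature:
  (-3·δw/w)² = (-3×0.0940)² = 0.0795;  (2·δr/r)² = (2×0.0440)² = 0.00774;  (1·δd/d)² = (1×0.0580)² = 0.00336
δQ/Q = √(0.0906) = 0.301

0.301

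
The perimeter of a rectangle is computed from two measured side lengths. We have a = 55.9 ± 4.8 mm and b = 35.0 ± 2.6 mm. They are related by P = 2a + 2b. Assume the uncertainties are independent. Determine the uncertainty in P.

10.9 mm

Each term contributes (cᵢ δxᵢ)² to (δP)²:
  (2·δa)² = 92.2;  (2·δb)² = 27.0
δP = √(119) = 10.9 mm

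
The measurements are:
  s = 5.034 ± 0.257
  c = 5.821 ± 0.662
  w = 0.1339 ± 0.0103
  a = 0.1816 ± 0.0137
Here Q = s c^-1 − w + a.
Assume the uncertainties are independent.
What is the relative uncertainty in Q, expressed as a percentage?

12.0%

Let p = s·c^-1 = 0.8648. δp/p = √((1·δs/s)² + (-1·δc/c)²) = √(0.00261 + 0.0129) = 0.125, so δp = 0.108.
Q = p − w + a: δQ = √(δp² + δw² + δa²) = √(0.0116 + 0.000106 + 0.000188) = 0.109
Q = 0.9125, so δQ/Q = 0.109/0.9125 = 0.120.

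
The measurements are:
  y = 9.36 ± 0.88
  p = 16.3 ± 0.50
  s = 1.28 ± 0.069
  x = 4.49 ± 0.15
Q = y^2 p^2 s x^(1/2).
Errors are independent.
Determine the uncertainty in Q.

Since Q is a product/quotient, work with relative uncertainties:
  (2·δy/y)² = (2×0.0940)² = 0.0354;  (2·δp/p)² = (2×0.0307)² = 0.00376;  (1·δs/s)² = (1×0.0539)² = 0.00291;  (½·δx/x)² = (0.5×0.0334)² = 0.000279
δQ/Q = √(0.0423) = 0.206
Q = 63100, so δQ = 0.206 × 63100 = 13000.

13000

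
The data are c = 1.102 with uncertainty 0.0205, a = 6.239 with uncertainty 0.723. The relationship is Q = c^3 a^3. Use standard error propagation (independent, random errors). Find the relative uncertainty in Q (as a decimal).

0.352

Since Q is a product/quotient, work with relative uncertainties:
  (3·δc/c)² = (3×0.0186)² = 0.00311;  (3·δa/a)² = (3×0.116)² = 0.121
δQ/Q = √(0.124) = 0.352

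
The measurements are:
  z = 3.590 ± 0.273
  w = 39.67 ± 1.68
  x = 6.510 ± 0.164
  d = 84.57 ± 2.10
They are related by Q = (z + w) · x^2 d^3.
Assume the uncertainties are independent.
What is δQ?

Let u = z + w = 43.26. δu = √(δz² + δw²) = √(0.0745 + 2.82) = 1.70, so δu/u = 0.0393.
Q is then a monomial in u, x, d:
δQ/Q = √((δu/u)² + (2·δx/x)² + (3·δd/d)²) = √(0.00155 + 0.00254 + 0.00555) = 0.0982
Q = 1.109e+09, so δQ = 0.0982 × 1.109e+09 = 1.09e+08.

1.09e+08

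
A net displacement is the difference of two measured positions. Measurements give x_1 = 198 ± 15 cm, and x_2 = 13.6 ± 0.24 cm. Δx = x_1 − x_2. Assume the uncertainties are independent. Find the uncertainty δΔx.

15.0 cm

Each term contributes (cᵢ δxᵢ)² to (δΔx)²:
  (δx_1)² = 225;  (δx_2)² = 0.0576
δΔx = √(225) = 15.0 cm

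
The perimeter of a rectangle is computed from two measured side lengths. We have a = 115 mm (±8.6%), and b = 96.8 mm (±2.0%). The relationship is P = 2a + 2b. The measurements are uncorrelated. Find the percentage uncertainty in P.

Sums and differences: (δP)² = Σ (cᵢ δxᵢ)².
  (2·δa)² = 391;  (2·δb)² = 15.0
δP = √(406) = 20.2 mm
P = 424 mm, so δP/P = 20.2/424 = 0.0476.

4.76%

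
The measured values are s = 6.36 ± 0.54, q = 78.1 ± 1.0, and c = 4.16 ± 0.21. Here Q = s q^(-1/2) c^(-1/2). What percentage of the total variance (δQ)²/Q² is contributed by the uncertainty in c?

(δQ/Q)² = (1·δs/s)² + (−½·δq/q)² + (−½·δc/c)²
  s term: (1×0.0849)² = 0.00721
  q term: (-0.5×0.0128)² = 4.1e-05
  c term: (-0.5×0.0505)² = 0.000637
Total = 0.00789. Share from c = 0.000637/0.00789 = 0.0808.

8.08%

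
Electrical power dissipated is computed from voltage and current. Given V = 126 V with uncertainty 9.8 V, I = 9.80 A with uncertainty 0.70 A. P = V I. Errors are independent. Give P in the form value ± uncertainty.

1230 ± 130 W

Since P is a product/quotient, work with relative uncertainties:
  (1·δV/V)² = (1×0.0778)² = 0.00605;  (1·δI/I)² = (1×0.0714)² = 0.00510
δP/P = √(0.0112) = 0.106
P = 1230 W, so δP = 0.106 × 1230 = 130 W.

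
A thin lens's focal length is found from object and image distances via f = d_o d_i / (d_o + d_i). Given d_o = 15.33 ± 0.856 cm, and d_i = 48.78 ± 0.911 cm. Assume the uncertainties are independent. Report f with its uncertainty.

11.66 ± 0.498 cm

∂f/∂d_o = (d_i/(d_o+d_i))² = 0.579;  ∂f/∂d_i = (d_o/(d_o+d_i))² = 0.0572
δf = √((∂f/∂d_o · δd_o)² + (∂f/∂d_i · δd_i)²) = √(0.246 + 0.00271) = 0.498 cm
f = 11.66 cm.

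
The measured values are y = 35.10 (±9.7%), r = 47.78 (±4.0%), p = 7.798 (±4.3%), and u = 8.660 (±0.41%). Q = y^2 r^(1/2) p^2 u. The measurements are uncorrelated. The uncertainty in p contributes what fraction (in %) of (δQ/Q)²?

(δQ/Q)² = (2·δy/y)² + (½·δr/r)² + (2·δp/p)² + (1·δu/u)²
  y term: (2×0.0970)² = 0.0376
  r term: (0.5×0.0400)² = 0.000400
  p term: (2×0.0430)² = 0.00740
  u term: (1×0.00410)² = 1.68e-05
Total = 0.0454. Share from p = 0.00740/0.0454 = 0.163.

16.3%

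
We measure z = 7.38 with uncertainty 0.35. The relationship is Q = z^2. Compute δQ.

Q ∝ z^2, so δQ/Q = |2| · δz/z = 2 × 0.0474 = 0.0949.
Q = 54.5, so δQ = 0.0949 × 54.5 = 5.17.

5.17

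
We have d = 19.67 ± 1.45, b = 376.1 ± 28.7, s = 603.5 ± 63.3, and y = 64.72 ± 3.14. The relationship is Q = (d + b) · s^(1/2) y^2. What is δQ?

5.38e+06

Let u = d + b = 395.8. δu = √(δd² + δb²) = √(2.10 + 824) = 28.7, so δu/u = 0.0726.
Q is then a monomial in u, s, y:
δQ/Q = √((δu/u)² + (½·δs/s)² + (2·δy/y)²) = √(0.00527 + 0.00275 + 0.00942) = 0.132
Q = 4.072e+07, so δQ = 0.132 × 4.072e+07 = 5.38e+06.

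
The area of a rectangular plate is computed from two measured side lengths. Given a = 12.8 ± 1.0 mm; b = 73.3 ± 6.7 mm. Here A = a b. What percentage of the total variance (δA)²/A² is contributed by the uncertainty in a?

42.2%

(δA/A)² = (1·δa/a)² + (1·δb/b)²
  a term: (1×0.0781)² = 0.00610
  b term: (1×0.0914)² = 0.00835
Total = 0.0145. Share from a = 0.00610/0.0145 = 0.422.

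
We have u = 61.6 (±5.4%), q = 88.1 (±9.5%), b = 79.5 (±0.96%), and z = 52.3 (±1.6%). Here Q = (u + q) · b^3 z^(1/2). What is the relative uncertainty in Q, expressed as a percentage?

Let w = u + q = 150. δw = √(δu² + δq²) = √(11.1 + 70.0) = 9.01, so δw/w = 0.0602.
Q is then a monomial in w, b, z:
δQ/Q = √((δw/w)² + (3·δb/b)² + (½·δz/z)²) = √(0.00362 + 0.000829 + 6.4e-05) = 0.0672

6.72%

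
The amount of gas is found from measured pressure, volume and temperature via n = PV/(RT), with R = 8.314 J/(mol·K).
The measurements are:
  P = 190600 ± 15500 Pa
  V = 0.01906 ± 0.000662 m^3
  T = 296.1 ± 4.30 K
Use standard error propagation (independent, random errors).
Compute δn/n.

For a monomial n ∝ P, V, T^-1, fractional errors add in quadrature:
  (1·δP/P)² = (1×0.0813)² = 0.00661;  (1·δV/V)² = (1×0.0347)² = 0.00121;  (-1·δT/T)² = (-1×0.0145)² = 0.000211
δn/n = √(0.00803) = 0.0896

0.0896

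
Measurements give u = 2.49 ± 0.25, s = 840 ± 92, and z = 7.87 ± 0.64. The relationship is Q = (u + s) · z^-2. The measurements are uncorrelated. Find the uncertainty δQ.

Let w = u + s = 842. δw = √(δu² + δs²) = √(0.0625 + 8460) = 92.0, so δw/w = 0.109.
Q is then a monomial in w, z:
δQ/Q = √((δw/w)² + (-2·δz/z)²) = √(0.0119 + 0.0265) = 0.196
Q = 13.6, so δQ = 0.196 × 13.6 = 2.66.

2.66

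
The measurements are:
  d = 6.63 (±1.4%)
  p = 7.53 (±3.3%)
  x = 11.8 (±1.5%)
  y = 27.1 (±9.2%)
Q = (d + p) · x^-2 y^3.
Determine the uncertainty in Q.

563

Let u = d + p = 14.2. δu = √(δd² + δp²) = √(0.00862 + 0.0617) = 0.265, so δu/u = 0.0187.
Q is then a monomial in u, x, y:
δQ/Q = √((δu/u)² + (-2·δx/x)² + (3·δy/y)²) = √(0.000351 + 0.000900 + 0.0762) = 0.278
Q = 2020, so δQ = 0.278 × 2020 = 563.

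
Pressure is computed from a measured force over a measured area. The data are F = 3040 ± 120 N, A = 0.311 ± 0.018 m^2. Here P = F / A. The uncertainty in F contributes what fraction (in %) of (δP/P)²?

31.7%

(δP/P)² = (1·δF/F)² + (-1·δA/A)²
  F term: (1×0.0395)² = 0.00156
  A term: (-1×0.0579)² = 0.00335
Total = 0.00491. Share from F = 0.00156/0.00491 = 0.317.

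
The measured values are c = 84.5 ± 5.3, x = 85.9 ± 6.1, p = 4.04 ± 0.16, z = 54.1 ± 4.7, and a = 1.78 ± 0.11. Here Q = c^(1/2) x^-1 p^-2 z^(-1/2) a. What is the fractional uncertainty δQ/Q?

0.134

Q is a product of powers, so relative uncertainties combine in quadrature:
  (½·δc/c)² = (0.5×0.0627)² = 0.000984;  (-1·δx/x)² = (-1×0.0710)² = 0.00504;  (-2·δp/p)² = (-2×0.0396)² = 0.00627;  (−½·δz/z)² = (-0.5×0.0869)² = 0.00189;  (1·δa/a)² = (1×0.0618)² = 0.00382
δQ/Q = √(0.0180) = 0.134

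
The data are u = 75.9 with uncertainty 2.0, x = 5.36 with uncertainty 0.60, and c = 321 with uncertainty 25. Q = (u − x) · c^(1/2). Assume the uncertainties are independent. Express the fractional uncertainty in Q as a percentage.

4.89%

Let w = u − x = 70.5. δw = √(δu² + δx²) = √(4.00 + 0.360) = 2.09, so δw/w = 0.0296.
Q is then a monomial in w, c:
δQ/Q = √((δw/w)² + (½·δc/c)²) = √(0.000876 + 0.00152) = 0.0489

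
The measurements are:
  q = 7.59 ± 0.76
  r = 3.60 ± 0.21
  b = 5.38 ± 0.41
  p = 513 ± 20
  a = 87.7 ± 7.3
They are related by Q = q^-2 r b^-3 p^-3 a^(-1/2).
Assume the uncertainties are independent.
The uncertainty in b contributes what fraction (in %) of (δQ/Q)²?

(δQ/Q)² = (-2·δq/q)² + (1·δr/r)² + (-3·δb/b)² + (-3·δp/p)² + (−½·δa/a)²
  q term: (-2×0.100)² = 0.0401
  r term: (1×0.0583)² = 0.00340
  b term: (-3×0.0762)² = 0.0523
  p term: (-3×0.0390)² = 0.0137
  a term: (-0.5×0.0832)² = 0.00173
Total = 0.111. Share from b = 0.0523/0.111 = 0.470.

47.0%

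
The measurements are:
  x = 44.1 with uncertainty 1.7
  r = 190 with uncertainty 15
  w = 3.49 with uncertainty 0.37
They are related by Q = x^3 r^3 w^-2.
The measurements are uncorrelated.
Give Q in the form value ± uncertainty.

(4.83 ± 1.63) × 10^10

Products/powers → add relative errors in quadrature, weighted by exponent:
  (3·δx/x)² = (3×0.0385)² = 0.0134;  (3·δr/r)² = (3×0.0789)² = 0.0561;  (-2·δw/w)² = (-2×0.106)² = 0.0450
δQ/Q = √(0.114) = 0.338
Q = 4.83e+10, so δQ = 0.338 × 4.83e+10 = 1.63e+10.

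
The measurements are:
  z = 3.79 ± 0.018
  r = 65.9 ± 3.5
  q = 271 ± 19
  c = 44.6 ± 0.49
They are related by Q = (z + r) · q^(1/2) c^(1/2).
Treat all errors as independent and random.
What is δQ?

471

Let u = z + r = 69.7. δu = √(δz² + δr²) = √(0.000324 + 12.2) = 3.50, so δu/u = 0.0502.
Q is then a monomial in u, q, c:
δQ/Q = √((δu/u)² + (½·δq/q)² + (½·δc/c)²) = √(0.00252 + 0.00123 + 3.02e-05) = 0.0615
Q = 7660, so δQ = 0.0615 × 7660 = 471.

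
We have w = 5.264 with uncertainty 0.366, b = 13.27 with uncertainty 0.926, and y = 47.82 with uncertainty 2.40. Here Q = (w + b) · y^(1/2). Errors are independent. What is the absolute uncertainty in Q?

Let u = w + b = 18.53. δu = √(δw² + δb²) = √(0.134 + 0.857) = 0.996, so δu/u = 0.0537.
Q is then a monomial in u, y:
δQ/Q = √((δu/u)² + (½·δy/y)²) = √(0.00289 + 0.000630) = 0.0593
Q = 128.2, so δQ = 0.0593 × 128.2 = 7.60.

7.60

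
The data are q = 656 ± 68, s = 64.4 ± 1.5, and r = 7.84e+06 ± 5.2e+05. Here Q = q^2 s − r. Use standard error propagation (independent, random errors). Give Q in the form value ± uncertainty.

(1.99 ± 0.580) × 10^7

Let p = q^2·s = 2.77e+07. δp/p = √((2·δq/q)² + (1·δs/s)²) = √(0.0430 + 0.000543) = 0.209, so δp = 5.78e+06.
Q = p − r: δQ = √(δp² + δr²) = √(3.34e+13 + 2.7e+11) = 5.8e+06
Q = 1.99e+07.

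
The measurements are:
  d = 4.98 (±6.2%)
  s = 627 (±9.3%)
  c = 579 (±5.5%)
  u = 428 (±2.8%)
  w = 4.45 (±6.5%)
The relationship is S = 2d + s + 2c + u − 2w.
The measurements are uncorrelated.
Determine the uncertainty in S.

Sums and differences: (δS)² = Σ (cᵢ δxᵢ)².
  (2·δd)² = 0.381;  (δs)² = 3400;  (2·δc)² = 4060;  (δu)² = 144;  (2·δw)² = 0.335
δS = √(7600) = 87.2

87.2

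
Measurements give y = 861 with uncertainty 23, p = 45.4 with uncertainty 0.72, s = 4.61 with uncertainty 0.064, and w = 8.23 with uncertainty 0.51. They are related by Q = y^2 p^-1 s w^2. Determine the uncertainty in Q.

Products/powers → add relative errors in quadrature, weighted by exponent:
  (2·δy/y)² = (2×0.0267)² = 0.00285;  (-1·δp/p)² = (-1×0.0159)² = 0.000252;  (1·δs/s)² = (1×0.0139)² = 0.000193;  (2·δw/w)² = (2×0.0620)² = 0.0154
δQ/Q = √(0.0187) = 0.137
Q = 5.1e+06, so δQ = 0.137 × 5.1e+06 = 6.96e+05.

6.96e+05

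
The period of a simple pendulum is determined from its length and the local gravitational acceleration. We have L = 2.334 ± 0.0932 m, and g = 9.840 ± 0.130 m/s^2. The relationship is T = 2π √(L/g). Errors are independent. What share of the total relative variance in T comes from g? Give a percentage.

9.87%

(δT/T)² = (½·δL/L)² + (−½·δg/g)²
  L term: (0.5×0.0399)² = 0.000399
  g term: (-0.5×0.0132)² = 4.36e-05
Total = 0.000442. Share from g = 4.36e-05/0.000442 = 0.0987.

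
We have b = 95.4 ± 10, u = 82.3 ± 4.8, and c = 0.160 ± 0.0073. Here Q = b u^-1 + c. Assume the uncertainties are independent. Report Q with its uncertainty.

1.32 ± 0.139

Let p = b·u^-1 = 1.16. δp/p = √((1·δb/b)² + (-1·δu/u)²) = √(0.0110 + 0.00340) = 0.120, so δp = 0.139.
Q = p + c: δQ = √(δp² + δc²) = √(0.0193 + 5.33e-05) = 0.139
Q = 1.32.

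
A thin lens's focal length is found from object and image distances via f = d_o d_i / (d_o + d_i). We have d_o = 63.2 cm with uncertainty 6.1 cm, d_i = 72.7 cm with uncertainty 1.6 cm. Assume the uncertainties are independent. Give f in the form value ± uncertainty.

∂f/∂d_o = (d_i/(d_o+d_i))² = 0.286;  ∂f/∂d_i = (d_o/(d_o+d_i))² = 0.216
δf = √((∂f/∂d_o · δd_o)² + (∂f/∂d_i · δd_i)²) = √(3.05 + 0.120) = 1.78 cm
f = 33.8 cm.

33.8 ± 1.78 cm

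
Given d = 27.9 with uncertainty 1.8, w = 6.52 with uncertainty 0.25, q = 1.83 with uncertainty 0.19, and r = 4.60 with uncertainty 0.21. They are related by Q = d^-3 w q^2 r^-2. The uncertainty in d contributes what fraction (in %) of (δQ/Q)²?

41.4%

(δQ/Q)² = (-3·δd/d)² + (1·δw/w)² + (2·δq/q)² + (-2·δr/r)²
  d term: (-3×0.0645)² = 0.0375
  w term: (1×0.0383)² = 0.00147
  q term: (2×0.104)² = 0.0431
  r term: (-2×0.0457)² = 0.00834
Total = 0.0904. Share from d = 0.0375/0.0904 = 0.414.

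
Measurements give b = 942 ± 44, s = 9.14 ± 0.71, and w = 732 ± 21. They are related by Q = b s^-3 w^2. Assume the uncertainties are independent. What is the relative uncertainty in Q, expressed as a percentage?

Each factor contributes (exponent × relative error)² to (δQ/Q)²:
  (1·δb/b)² = (1×0.0467)² = 0.00218;  (-3·δs/s)² = (-3×0.0777)² = 0.0543;  (2·δw/w)² = (2×0.0287)² = 0.00329
δQ/Q = √(0.0598) = 0.245

24.5%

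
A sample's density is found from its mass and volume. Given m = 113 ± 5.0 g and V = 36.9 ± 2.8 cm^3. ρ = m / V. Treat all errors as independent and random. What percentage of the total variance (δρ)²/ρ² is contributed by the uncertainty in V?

74.6%

(δρ/ρ)² = (1·δm/m)² + (-1·δV/V)²
  m term: (1×0.0442)² = 0.00196
  V term: (-1×0.0759)² = 0.00576
Total = 0.00772. Share from V = 0.00576/0.00772 = 0.746.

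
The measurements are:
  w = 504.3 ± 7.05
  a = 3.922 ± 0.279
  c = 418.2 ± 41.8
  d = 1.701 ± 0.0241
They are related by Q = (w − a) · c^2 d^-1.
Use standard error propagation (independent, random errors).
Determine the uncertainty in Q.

1.03e+07

Let u = w − a = 500.4. δu = √(δw² + δa²) = √(49.7 + 0.0778) = 7.06, so δu/u = 0.0141.
Q is then a monomial in u, c, d:
δQ/Q = √((δu/u)² + (2·δc/c)² + (-1·δd/d)²) = √(0.000199 + 0.0400 + 0.000201) = 0.201
Q = 5.145e+07, so δQ = 0.201 × 5.145e+07 = 1.03e+07.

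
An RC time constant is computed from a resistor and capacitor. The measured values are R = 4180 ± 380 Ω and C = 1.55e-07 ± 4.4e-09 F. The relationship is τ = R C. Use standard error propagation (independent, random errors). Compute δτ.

Each factor contributes (exponent × relative error)² to (δτ/τ)²:
  (1·δR/R)² = (1×0.0909)² = 0.00826;  (1·δC/C)² = (1×0.0284)² = 0.000806
δτ/τ = √(0.00907) = 0.0952
τ = 0.000648 s, so δτ = 0.0952 × 0.000648 = 6.17e-05 s.

6.17e-05 s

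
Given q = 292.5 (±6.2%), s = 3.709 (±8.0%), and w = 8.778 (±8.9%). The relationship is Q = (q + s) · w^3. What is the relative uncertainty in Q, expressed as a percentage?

27.4%

Let u = q + s = 296.2. δu = √(δq² + δs²) = √(329 + 0.0880) = 18.1, so δu/u = 0.0612.
Q is then a monomial in u, w:
δQ/Q = √((δu/u)² + (3·δw/w)²) = √(0.00375 + 0.0713) = 0.274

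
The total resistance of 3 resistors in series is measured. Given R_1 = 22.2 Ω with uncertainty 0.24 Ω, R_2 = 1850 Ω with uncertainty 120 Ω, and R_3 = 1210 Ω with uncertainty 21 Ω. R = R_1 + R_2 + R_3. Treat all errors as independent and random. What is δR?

For a sum/difference, combine absolute errors in quadrature:
  (δR_1)² = 0.0576;  (δR_2)² = 14400;  (δR_3)² = 441
δR = √(14800) = 122 Ω

122 Ω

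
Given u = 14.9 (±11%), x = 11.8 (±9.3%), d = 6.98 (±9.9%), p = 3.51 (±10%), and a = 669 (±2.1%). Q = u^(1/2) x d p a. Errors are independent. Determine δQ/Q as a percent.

Each factor contributes (exponent × relative error)² to (δQ/Q)²:
  (½·δu/u)² = (0.5×0.110)² = 0.00302;  (1·δx/x)² = (1×0.0930)² = 0.00865;  (1·δd/d)² = (1×0.0990)² = 0.00980;  (1·δp/p)² = (1×0.100)² = 0.0100;  (1·δa/a)² = (1×0.0210)² = 0.000441
δQ/Q = √(0.0319) = 0.179

17.9%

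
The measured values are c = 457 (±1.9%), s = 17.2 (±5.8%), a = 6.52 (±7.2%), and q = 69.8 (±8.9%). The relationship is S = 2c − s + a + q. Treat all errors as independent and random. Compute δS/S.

Absolute uncertainties add in quadrature for a linear combination:
  (2·δc)² = 302;  (δs)² = 0.995;  (δa)² = 0.220;  (δq)² = 38.6
δS = √(341) = 18.5
S = 973, so δS/S = 18.5/973 = 0.0190.

0.0190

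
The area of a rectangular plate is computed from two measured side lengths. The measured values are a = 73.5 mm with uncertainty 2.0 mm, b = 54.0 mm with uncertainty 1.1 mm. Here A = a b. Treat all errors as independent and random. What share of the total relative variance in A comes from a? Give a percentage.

(δA/A)² = (1·δa/a)² + (1·δb/b)²
  a term: (1×0.0272)² = 0.000740
  b term: (1×0.0204)² = 0.000415
Total = 0.00116. Share from a = 0.000740/0.00116 = 0.641.

64.1%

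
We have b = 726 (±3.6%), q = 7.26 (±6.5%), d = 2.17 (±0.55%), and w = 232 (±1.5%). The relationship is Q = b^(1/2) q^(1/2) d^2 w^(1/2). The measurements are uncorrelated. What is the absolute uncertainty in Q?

Relative error in a monomial: (δQ/Q)² = Σ (nᵢ · δxᵢ/xᵢ)².
  (½·δb/b)² = (0.5×0.0360)² = 0.000324;  (½·δq/q)² = (0.5×0.0650)² = 0.00106;  (2·δd/d)² = (2×0.00550)² = 0.000121;  (½·δw/w)² = (0.5×0.0150)² = 5.62e-05
δQ/Q = √(0.00156) = 0.0395
Q = 5210, so δQ = 0.0395 × 5210 = 206.

206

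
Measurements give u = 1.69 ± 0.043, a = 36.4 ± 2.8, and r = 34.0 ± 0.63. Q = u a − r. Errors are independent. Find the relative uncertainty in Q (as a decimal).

Let p = u·a = 61.5. δp/p = √((1·δu/u)² + (1·δa/a)²) = √(0.000647 + 0.00592) = 0.0810, so δp = 4.98.
Q = p − r: δQ = √(δp² + δr²) = √(24.8 + 0.397) = 5.02
Q = 27.5, so δQ/Q = 5.02/27.5 = 0.183.

0.183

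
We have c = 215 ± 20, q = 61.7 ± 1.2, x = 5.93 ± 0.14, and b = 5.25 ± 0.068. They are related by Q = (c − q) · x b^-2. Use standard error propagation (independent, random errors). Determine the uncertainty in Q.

Let u = c − q = 153. δu = √(δc² + δq²) = √(400 + 1.44) = 20.0, so δu/u = 0.131.
Q is then a monomial in u, x, b:
δQ/Q = √((δu/u)² + (1·δx/x)² + (-2·δb/b)²) = √(0.0171 + 0.000557 + 0.000671) = 0.135
Q = 33.0, so δQ = 0.135 × 33.0 = 4.46.

4.46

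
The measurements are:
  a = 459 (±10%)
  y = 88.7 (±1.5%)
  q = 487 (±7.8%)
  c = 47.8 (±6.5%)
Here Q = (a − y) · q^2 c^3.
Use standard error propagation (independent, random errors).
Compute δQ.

Let u = a − y = 370. δu = √(δa² + δy²) = √(2110 + 1.77) = 45.9, so δu/u = 0.124.
Q is then a monomial in u, q, c:
δQ/Q = √((δu/u)² + (2·δq/q)² + (3·δc/c)²) = √(0.0154 + 0.0243 + 0.0380) = 0.279
Q = 9.59e+12, so δQ = 0.279 × 9.59e+12 = 2.67e+12.

2.67e+12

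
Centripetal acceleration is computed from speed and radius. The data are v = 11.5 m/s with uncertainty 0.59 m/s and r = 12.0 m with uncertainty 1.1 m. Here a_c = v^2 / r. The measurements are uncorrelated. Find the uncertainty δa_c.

Each factor contributes (exponent × relative error)² to (δa_c/a_c)²:
  (2·δv/v)² = (2×0.0513)² = 0.0105;  (-1·δr/r)² = (-1×0.0917)² = 0.00840
δa_c/a_c = √(0.0189) = 0.138
a_c = 11.0 m/s^2, so δa_c = 0.138 × 11.0 = 1.52 m/s^2.

1.52 m/s^2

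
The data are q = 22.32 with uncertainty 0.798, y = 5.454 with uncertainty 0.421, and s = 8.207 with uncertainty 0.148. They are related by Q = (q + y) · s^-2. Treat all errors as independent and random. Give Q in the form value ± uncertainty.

0.4124 ± 0.0200

Let u = q + y = 27.77. δu = √(δq² + δy²) = √(0.637 + 0.177) = 0.902, so δu/u = 0.0325.
Q is then a monomial in u, s:
δQ/Q = √((δu/u)² + (-2·δs/s)²) = √(0.00106 + 0.00130) = 0.0485
Q = 0.4124, so δQ = 0.0485 × 0.4124 = 0.0200.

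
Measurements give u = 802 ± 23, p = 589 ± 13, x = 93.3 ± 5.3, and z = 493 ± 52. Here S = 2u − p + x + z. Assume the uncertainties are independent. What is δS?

70.8

S is a linear combination, so absolute uncertainties add in quadrature:
  (2·δu)² = 2120;  (δp)² = 169;  (δx)² = 28.1;  (δz)² = 2700
δS = √(5020) = 70.8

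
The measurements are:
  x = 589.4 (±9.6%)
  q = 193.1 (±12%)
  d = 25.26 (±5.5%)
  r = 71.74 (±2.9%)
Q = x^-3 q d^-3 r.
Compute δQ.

1.49e-09

Each factor contributes (exponent × relative error)² to (δQ/Q)²:
  (-3·δx/x)² = (-3×0.0960)² = 0.0829;  (1·δq/q)² = (1×0.120)² = 0.0144;  (-3·δd/d)² = (-3×0.0550)² = 0.0272;  (1·δr/r)² = (1×0.0290)² = 0.000841
δQ/Q = √(0.125) = 0.354
Q = 4.198e-09, so δQ = 0.354 × 4.198e-09 = 1.49e-09.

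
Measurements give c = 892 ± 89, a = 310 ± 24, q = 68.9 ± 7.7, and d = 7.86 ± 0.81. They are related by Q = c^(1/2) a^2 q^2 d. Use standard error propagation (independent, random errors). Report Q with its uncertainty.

(1.07 ± 0.316) × 10^11

Products/powers → add relative errors in quadrature, weighted by exponent:
  (½·δc/c)² = (0.5×0.0998)² = 0.00249;  (2·δa/a)² = (2×0.0774)² = 0.0240;  (2·δq/q)² = (2×0.112)² = 0.0500;  (1·δd/d)² = (1×0.103)² = 0.0106
δQ/Q = √(0.0870) = 0.295
Q = 1.07e+11, so δQ = 0.295 × 1.07e+11 = 3.16e+10.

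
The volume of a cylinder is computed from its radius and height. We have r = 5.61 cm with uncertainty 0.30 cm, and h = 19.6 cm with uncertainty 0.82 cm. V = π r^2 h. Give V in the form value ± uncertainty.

For a monomial V ∝ r^2, h, fractional errors add in quadrature:
  (2·δr/r)² = (2×0.0535)² = 0.0114;  (1·δh/h)² = (1×0.0418)² = 0.00175
δV/V = √(0.0132) = 0.115
V = 1940 cm^3, so δV = 0.115 × 1940 = 223 cm^3.

1940 ± 223 cm^3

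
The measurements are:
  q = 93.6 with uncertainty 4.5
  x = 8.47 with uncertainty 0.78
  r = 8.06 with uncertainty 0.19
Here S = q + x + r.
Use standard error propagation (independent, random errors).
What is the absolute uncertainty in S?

4.57

S is a linear combination, so absolute uncertainties add in quadrature:
  (δq)² = 20.2;  (δx)² = 0.608;  (δr)² = 0.0361
δS = √(20.9) = 4.57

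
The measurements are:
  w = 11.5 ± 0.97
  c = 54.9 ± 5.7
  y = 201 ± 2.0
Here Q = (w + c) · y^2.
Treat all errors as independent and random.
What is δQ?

2.4e+05

Let u = w + c = 66.4. δu = √(δw² + δc²) = √(0.941 + 32.5) = 5.78, so δu/u = 0.0871.
Q is then a monomial in u, y:
δQ/Q = √((δu/u)² + (2·δy/y)²) = √(0.00758 + 0.000396) = 0.0893
Q = 2.68e+06, so δQ = 0.0893 × 2.68e+06 = 2.4e+05.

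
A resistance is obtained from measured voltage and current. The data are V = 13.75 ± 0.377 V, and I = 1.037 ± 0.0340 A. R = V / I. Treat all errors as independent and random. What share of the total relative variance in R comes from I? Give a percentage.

58.8%

(δR/R)² = (1·δV/V)² + (-1·δI/I)²
  V term: (1×0.0274)² = 0.000752
  I term: (-1×0.0328)² = 0.00107
Total = 0.00183. Share from I = 0.00107/0.00183 = 0.588.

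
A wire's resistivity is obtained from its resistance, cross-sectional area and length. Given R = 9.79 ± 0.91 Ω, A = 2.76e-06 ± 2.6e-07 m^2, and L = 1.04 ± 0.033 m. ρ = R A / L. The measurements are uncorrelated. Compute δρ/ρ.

0.136

ρ is a product of powers, so relative uncertainties combine in quadrature:
  (1·δR/R)² = (1×0.0930)² = 0.00864;  (1·δA/A)² = (1×0.0942)² = 0.00887;  (-1·δL/L)² = (-1×0.0317)² = 0.00101
δρ/ρ = √(0.0185) = 0.136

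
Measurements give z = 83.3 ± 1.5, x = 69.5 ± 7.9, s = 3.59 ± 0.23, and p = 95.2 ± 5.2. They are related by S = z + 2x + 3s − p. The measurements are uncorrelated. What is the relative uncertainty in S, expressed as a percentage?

Each term contributes (cᵢ δxᵢ)² to (δS)²:
  (δz)² = 2.25;  (2·δx)² = 250;  (3·δs)² = 0.476;  (δp)² = 27.0
δS = √(279) = 16.7
S = 138, so δS/S = 16.7/138 = 0.121.

12.1%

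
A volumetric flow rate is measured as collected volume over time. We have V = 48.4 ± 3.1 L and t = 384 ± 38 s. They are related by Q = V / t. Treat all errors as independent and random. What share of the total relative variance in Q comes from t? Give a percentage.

70.5%

(δQ/Q)² = (1·δV/V)² + (-1·δt/t)²
  V term: (1×0.0640)² = 0.00410
  t term: (-1×0.0990)² = 0.00979
Total = 0.0139. Share from t = 0.00979/0.0139 = 0.705.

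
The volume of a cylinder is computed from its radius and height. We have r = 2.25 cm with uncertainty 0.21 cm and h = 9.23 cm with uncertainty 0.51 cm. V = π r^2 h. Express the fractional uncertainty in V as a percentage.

For a monomial V ∝ r^2, h, fractional errors add in quadrature:
  (2·δr/r)² = (2×0.0933)² = 0.0348;  (1·δh/h)² = (1×0.0553)² = 0.00305
δV/V = √(0.0379) = 0.195

19.5%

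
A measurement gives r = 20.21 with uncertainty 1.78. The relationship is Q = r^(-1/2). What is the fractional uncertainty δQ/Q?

Q ∝ r^(-1/2), so δQ/Q = |−½| · δr/r = 0.5 × 0.0881 = 0.0440.

0.0440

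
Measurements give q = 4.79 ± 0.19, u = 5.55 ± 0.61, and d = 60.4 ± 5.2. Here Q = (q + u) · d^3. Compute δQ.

Let w = q + u = 10.3. δw = √(δq² + δu²) = √(0.0361 + 0.372) = 0.639, so δw/w = 0.0618.
Q is then a monomial in w, d:
δQ/Q = √((δw/w)² + (3·δd/d)²) = √(0.00382 + 0.0667) = 0.266
Q = 2.28e+06, so δQ = 0.266 × 2.28e+06 = 6.05e+05.

6.05e+05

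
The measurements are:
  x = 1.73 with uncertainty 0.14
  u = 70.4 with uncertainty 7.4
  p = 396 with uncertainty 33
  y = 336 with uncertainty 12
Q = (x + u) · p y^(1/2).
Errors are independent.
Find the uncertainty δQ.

Let w = x + u = 72.1. δw = √(δx² + δu²) = √(0.0196 + 54.8) = 7.40, so δw/w = 0.103.
Q is then a monomial in w, p, y:
δQ/Q = √((δw/w)² + (1·δp/p)² + (½·δy/y)²) = √(0.0105 + 0.00694 + 0.000319) = 0.133
Q = 5.24e+05, so δQ = 0.133 × 5.24e+05 = 69800.

69800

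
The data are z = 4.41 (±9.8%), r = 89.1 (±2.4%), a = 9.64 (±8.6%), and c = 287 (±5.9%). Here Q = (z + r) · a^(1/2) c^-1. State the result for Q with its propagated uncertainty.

1.01 ± 0.0775

Let u = z + r = 93.5. δu = √(δz² + δr²) = √(0.187 + 4.57) = 2.18, so δu/u = 0.0233.
Q is then a monomial in u, a, c:
δQ/Q = √((δu/u)² + (½·δa/a)² + (-1·δc/c)²) = √(0.000544 + 0.00185 + 0.00348) = 0.0766
Q = 1.01, so δQ = 0.0766 × 1.01 = 0.0775.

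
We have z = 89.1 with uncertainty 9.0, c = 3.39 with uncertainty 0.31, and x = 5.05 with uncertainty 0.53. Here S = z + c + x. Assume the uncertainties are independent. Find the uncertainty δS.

Absolute uncertainties add in quadrature for a linear combination:
  (δz)² = 81.0;  (δc)² = 0.0961;  (δx)² = 0.281
δS = √(81.4) = 9.02

9.02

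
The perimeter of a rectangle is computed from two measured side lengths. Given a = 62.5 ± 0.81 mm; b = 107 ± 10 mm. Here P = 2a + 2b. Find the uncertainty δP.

20.1 mm

Each term contributes (cᵢ δxᵢ)² to (δP)²:
  (2·δa)² = 2.62;  (2·δb)² = 400
δP = √(403) = 20.1 mm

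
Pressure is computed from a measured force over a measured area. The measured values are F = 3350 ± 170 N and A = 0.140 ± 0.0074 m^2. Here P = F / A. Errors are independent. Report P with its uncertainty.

23900 ± 1750 Pa

Each factor contributes (exponent × relative error)² to (δP/P)²:
  (1·δF/F)² = (1×0.0507)² = 0.00258;  (-1·δA/A)² = (-1×0.0529)² = 0.00279
δP/P = √(0.00537) = 0.0733
P = 23900 Pa, so δP = 0.0733 × 23900 = 1750 Pa.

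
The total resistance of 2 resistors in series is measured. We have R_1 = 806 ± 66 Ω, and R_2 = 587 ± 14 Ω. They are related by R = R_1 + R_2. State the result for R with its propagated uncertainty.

1390 ± 67.5 Ω

Each term contributes (cᵢ δxᵢ)² to (δR)²:
  (δR_1)² = 4360;  (δR_2)² = 196
δR = √(4550) = 67.5 Ω
R = 1390 Ω.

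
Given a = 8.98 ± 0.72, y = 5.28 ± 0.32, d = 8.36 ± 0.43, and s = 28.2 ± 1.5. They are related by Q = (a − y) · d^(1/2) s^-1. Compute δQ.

Let u = a − y = 3.70. δu = √(δa² + δy²) = √(0.518 + 0.102) = 0.788, so δu/u = 0.213.
Q is then a monomial in u, d, s:
δQ/Q = √((δu/u)² + (½·δd/d)² + (-1·δs/s)²) = √(0.0453 + 0.000661 + 0.00283) = 0.221
Q = 0.379, so δQ = 0.221 × 0.379 = 0.0838.

0.0838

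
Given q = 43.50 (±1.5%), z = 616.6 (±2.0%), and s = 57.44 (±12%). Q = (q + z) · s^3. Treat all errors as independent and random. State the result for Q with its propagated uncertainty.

(1.251 ± 0.451) × 10^8

Let u = q + z = 660.1. δu = √(δq² + δz²) = √(0.426 + 152) = 12.3, so δu/u = 0.0187.
Q is then a monomial in u, s:
δQ/Q = √((δu/u)² + (3·δs/s)²) = √(0.000350 + 0.130) = 0.360
Q = 1.251e+08, so δQ = 0.360 × 1.251e+08 = 4.51e+07.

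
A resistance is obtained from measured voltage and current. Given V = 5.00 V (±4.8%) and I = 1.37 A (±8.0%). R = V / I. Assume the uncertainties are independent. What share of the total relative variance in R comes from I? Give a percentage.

(δR/R)² = (1·δV/V)² + (-1·δI/I)²
  V term: (1×0.0480)² = 0.00230
  I term: (-1×0.0800)² = 0.00640
Total = 0.00870. Share from I = 0.00640/0.00870 = 0.735.

73.5%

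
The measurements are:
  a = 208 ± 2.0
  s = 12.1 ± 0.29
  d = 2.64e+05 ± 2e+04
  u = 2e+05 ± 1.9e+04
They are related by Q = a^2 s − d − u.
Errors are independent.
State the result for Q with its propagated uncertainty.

Let p = a^2·s = 5.23e+05. δp/p = √((2·δa/a)² + (1·δs/s)²) = √(0.000370 + 0.000574) = 0.0307, so δp = 16100.
Q = p − d − u: δQ = √(δp² + δd² + δu²) = √(2.59e+08 + 4e+08 + 3.61e+08) = 31900
Q = 59500.

59500 ± 31900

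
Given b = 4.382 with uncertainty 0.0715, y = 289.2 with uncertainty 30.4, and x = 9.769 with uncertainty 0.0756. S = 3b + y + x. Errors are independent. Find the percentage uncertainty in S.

9.74%

For a sum/difference, combine absolute errors in quadrature:
  (3·δb)² = 0.0460;  (δy)² = 924;  (δx)² = 0.00572
δS = √(924) = 30.4
S = 312.1, so δS/S = 30.4/312.1 = 0.0974.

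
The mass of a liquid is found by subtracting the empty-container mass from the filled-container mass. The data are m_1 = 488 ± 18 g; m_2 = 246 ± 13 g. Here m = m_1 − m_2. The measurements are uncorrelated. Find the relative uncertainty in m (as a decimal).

0.0918

Sums and differences: (δm)² = Σ (cᵢ δxᵢ)².
  (δm_1)² = 324;  (δm_2)² = 169
δm = √(493) = 22.2 g
m = 242 g, so δm/m = 22.2/242 = 0.0918.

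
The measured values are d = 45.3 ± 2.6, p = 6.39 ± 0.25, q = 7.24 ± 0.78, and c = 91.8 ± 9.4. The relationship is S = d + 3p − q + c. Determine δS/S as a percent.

S is a linear combination, so absolute uncertainties add in quadrature:
  (δd)² = 6.76;  (3·δp)² = 0.562;  (δq)² = 0.608;  (δc)² = 88.4
δS = √(96.3) = 9.81
S = 149, so δS/S = 9.81/149 = 0.0658.

6.58%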